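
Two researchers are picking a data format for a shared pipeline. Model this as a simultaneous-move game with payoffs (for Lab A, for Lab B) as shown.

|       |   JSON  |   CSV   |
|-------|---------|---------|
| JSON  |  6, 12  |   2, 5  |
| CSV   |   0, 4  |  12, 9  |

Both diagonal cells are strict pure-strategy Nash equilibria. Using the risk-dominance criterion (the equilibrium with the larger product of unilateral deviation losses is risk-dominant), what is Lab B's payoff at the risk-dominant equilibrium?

At both JSON: Lab A loses 6 − 0 = 6 by deviating; Lab B loses 12 − 5 = 7. Product = 6·7 = 42.
At both CSV: Lab A loses 12 − 2 = 10 by deviating; Lab B loses 9 − 4 = 5. Product = 10·5 = 50.
50 > 42, so both CSV is risk-dominant. Lab B's payoff there is 9.

9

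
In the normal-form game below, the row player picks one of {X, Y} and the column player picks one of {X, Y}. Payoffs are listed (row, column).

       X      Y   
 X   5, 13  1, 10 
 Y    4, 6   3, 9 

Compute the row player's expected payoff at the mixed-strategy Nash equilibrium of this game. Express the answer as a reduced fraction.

The column player mixes with probability q on X, chosen so the row player is indifferent: 5q + 1(1−q) = 4q + 3(1−q) gives q = 2/3.
The row player's expected payoff (from either row, since indifferent) is 5·2/3 + 1·1/3 = 11/3.

11/3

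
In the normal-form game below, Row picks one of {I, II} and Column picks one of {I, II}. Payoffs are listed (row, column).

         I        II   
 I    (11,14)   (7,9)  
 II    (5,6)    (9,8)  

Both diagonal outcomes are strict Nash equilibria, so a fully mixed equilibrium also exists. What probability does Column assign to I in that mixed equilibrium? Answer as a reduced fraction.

1/4

Column's mix q on I must make Row indifferent between I and II.
Row's payoff from I: 11q + 7(1−q). From II: 5q + 9(1−q).
Set equal: 6q = 2(1−q) → q = 2/8 = 1/4.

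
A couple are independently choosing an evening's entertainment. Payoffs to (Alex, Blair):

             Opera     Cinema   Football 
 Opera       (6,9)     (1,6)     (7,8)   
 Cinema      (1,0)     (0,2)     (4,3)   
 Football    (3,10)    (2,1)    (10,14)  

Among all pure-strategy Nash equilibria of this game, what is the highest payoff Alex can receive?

Both Opera is a pure NE (Alex: 6 ≥ 3; Blair: 9 ≥ 8). Alex gets 6.
Both Football is a pure NE (Alex: 10 ≥ 7; Blair: 14 ≥ 10). Alex gets 10.
Every other cell has a profitable deviation for at least one player. Highest of {6, 10} is 10.

10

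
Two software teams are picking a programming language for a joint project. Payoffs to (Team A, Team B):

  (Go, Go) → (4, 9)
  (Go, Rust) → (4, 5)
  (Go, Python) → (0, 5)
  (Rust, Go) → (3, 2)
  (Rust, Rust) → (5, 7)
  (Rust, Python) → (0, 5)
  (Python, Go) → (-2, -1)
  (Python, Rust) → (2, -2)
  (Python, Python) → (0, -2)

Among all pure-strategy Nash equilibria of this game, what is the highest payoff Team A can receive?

5

Both Go is a pure NE (Team A: 4 ≥ 3; Team B: 9 ≥ 5). Team A gets 4.
Both Rust is a pure NE (Team A: 5 ≥ 4; Team B: 7 ≥ 5). Team A gets 5.
Every other cell has a profitable deviation for at least one player. Highest of {4, 5} is 5.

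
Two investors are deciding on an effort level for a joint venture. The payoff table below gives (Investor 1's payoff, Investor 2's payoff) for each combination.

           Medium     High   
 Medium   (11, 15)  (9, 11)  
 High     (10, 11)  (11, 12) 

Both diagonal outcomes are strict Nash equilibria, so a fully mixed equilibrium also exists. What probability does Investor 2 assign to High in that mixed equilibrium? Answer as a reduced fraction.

1/3

Investor 2's mix q on Medium must make Investor 1 indifferent between Medium and High.
Investor 1's payoff from Medium: 11q + 9(1−q). From High: 10q + 11(1−q).
Set equal: 1q = 2(1−q) → q = 2/3.
Probability on High is 1 − 2/3 = 1/3.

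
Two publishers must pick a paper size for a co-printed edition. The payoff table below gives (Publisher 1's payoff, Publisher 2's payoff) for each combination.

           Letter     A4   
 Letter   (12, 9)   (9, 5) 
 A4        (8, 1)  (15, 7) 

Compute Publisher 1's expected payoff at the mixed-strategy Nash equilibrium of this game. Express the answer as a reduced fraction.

54/5

Publisher 2 mixes with probability q on Letter, chosen so Publisher 1 is indifferent: 12q + 9(1−q) = 8q + 15(1−q) gives q = 3/5.
Publisher 1's expected payoff (from either row, since indifferent) is 12·3/5 + 9·2/5 = 54/5.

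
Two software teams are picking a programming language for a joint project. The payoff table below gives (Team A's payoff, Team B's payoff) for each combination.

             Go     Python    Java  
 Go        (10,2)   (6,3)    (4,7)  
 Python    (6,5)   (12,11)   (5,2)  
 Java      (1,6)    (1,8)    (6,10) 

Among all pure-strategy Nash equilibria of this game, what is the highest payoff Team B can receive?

Both Python is a pure NE (Team A: 12 ≥ 6; Team B: 11 ≥ 5). Team B gets 11.
Both Java is a pure NE (Team A: 6 ≥ 5; Team B: 10 ≥ 8). Team B gets 10.
Every other cell has a profitable deviation for at least one player. Highest of {11, 10} is 11.

11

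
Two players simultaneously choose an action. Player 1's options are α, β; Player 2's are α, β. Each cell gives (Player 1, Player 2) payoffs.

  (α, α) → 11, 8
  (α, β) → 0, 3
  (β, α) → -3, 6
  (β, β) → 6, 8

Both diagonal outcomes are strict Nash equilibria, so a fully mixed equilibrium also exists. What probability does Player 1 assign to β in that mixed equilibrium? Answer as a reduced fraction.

5/7

Player 1's mix p on α must make Player 2 indifferent between α and β.
Player 2's payoff from α: 8p + 6(1−p). From β: 3p + 8(1−p).
Set equal: 5p = 2(1−p) → p = 2/7.
Probability on β is 1 − 2/7 = 5/7.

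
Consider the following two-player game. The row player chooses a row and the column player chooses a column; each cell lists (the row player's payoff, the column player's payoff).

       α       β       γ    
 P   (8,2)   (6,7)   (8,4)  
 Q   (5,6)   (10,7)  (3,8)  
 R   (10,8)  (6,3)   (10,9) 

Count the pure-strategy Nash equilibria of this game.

(R, γ): the row player gets 10 (best alternative 8); the column player gets 9 (best alternative 8). Neither deviates — NE.
(Q, β) is not a NE: the column player would switch to γ (8 > 7).
No other cell survives both best-response checks, so there is 1 pure NE.

1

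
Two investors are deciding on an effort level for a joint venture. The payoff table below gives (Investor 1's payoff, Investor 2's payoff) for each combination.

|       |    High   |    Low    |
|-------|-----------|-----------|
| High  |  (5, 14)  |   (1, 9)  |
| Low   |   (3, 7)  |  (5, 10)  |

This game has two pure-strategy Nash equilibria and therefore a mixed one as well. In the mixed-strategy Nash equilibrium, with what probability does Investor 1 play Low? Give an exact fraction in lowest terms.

5/8

Investor 1's mix p on High must make Investor 2 indifferent between High and Low.
Investor 2's payoff from High: 14p + 7(1−p). From Low: 9p + 10(1−p).
Set equal: 5p = 3(1−p) → p = 3/8.
Probability on Low is 1 − 3/8 = 5/8.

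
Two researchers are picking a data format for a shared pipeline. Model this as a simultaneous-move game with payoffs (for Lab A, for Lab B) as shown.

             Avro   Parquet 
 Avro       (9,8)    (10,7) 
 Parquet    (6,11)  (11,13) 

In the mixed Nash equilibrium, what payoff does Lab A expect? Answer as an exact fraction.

39/4

Lab B mixes with probability q on Avro, chosen so Lab A is indifferent: 9q + 10(1−q) = 6q + 11(1−q) gives q = 1/4.
Lab A's expected payoff (from either row, since indifferent) is 9·1/4 + 10·3/4 = 39/4.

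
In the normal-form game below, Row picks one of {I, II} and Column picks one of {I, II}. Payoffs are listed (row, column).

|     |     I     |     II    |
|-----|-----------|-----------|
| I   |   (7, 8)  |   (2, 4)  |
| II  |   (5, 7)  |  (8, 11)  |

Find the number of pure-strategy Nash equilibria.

2

Both I: Row gets 7 (best alternative 5); Column gets 8 (best alternative 4). Neither deviates — NE.
Both II: Row gets 8 (best alternative 2); Column gets 11 (best alternative 7). Neither deviates — NE.
(II, I) is not a NE: Row would switch to I (7 > 5).
No other cell survives both best-response checks, so there are 2 pure NE.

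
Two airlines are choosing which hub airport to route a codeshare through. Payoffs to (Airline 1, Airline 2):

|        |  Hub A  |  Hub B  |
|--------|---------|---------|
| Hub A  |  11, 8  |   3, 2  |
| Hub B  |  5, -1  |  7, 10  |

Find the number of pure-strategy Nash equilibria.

2

Both Hub A: Airline 1 gets 11 (best alternative 5); Airline 2 gets 8 (best alternative 2). Neither deviates — NE.
Both Hub B: Airline 1 gets 7 (best alternative 3); Airline 2 gets 10 (best alternative -1). Neither deviates — NE.
(Hub A, Hub B) is not a NE: Airline 1 would switch to Hub B (7 > 3).
No other cell survives both best-response checks, so there are 2 pure NE.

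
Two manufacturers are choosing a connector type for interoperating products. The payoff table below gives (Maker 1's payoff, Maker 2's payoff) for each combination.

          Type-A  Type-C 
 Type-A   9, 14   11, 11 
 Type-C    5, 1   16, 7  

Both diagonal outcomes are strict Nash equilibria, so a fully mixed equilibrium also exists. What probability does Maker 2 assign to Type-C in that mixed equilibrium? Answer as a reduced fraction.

Maker 2's mix q on Type-A must make Maker 1 indifferent between Type-A and Type-C.
Maker 1's payoff from Type-A: 9q + 11(1−q). From Type-C: 5q + 16(1−q).
Set equal: 4q = 5(1−q) → q = 5/9.
Probability on Type-C is 1 − 5/9 = 4/9.

4/9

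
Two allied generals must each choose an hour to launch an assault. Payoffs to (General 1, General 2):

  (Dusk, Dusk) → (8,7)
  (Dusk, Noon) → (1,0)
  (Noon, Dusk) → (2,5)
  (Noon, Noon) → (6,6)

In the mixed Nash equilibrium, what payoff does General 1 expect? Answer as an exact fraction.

General 2 mixes with probability q on Dusk, chosen so General 1 is indifferent: 8q + 1(1−q) = 2q + 6(1−q) gives q = 5/11.
General 1's expected payoff (from either row, since indifferent) is 8·5/11 + 1·6/11 = 46/11.

46/11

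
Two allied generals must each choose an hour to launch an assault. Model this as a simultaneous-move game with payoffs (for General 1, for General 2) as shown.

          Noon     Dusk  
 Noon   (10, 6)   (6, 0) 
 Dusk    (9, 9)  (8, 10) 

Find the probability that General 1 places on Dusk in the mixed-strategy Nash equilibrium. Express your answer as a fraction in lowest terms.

6/7

General 1's mix p on Noon must make General 2 indifferent between Noon and Dusk.
General 2's payoff from Noon: 6p + 9(1−p). From Dusk: 0p + 10(1−p).
Set equal: 6p = 1(1−p) → p = 1/7.
Probability on Dusk is 1 − 1/7 = 6/7.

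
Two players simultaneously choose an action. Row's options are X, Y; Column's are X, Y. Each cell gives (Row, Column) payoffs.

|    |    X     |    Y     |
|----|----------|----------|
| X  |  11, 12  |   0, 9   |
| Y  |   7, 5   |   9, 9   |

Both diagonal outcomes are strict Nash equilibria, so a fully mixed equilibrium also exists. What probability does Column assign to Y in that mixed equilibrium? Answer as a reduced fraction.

Column's mix q on X must make Row indifferent between X and Y.
Row's payoff from X: 11q + 0(1−q). From Y: 7q + 9(1−q).
Set equal: 4q = 9(1−q) → q = 9/13.
Probability on Y is 1 − 9/13 = 4/13.

4/13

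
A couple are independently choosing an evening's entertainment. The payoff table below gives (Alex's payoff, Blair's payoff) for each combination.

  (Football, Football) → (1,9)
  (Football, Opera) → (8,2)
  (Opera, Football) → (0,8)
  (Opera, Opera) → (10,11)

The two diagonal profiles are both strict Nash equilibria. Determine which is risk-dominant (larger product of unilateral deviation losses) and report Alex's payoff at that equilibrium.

At both Football: Alex loses 1 − 0 = 1 by deviating; Blair loses 9 − 2 = 7. Product = 1·7 = 7.
At both Opera: Alex loses 10 − 8 = 2 by deviating; Blair loses 11 − 8 = 3. Product = 2·3 = 6.
7 > 6, so both Football is risk-dominant. Alex's payoff there is 1.

1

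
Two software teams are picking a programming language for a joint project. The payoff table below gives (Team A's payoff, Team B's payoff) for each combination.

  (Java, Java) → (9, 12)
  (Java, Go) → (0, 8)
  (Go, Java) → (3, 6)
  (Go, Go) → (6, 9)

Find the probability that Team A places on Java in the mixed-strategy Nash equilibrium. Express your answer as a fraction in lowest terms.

3/7

Team A's mix p on Java must make Team B indifferent between Java and Go.
Team B's payoff from Java: 12p + 6(1−p). From Go: 8p + 9(1−p).
Set equal: 4p = 3(1−p) → p = 3/7.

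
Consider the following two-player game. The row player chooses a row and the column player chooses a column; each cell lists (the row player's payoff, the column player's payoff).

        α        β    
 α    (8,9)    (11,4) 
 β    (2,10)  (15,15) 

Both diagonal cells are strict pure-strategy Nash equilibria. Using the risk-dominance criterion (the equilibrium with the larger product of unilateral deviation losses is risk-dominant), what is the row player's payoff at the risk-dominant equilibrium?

At both α: the row player loses 8 − 2 = 6 by deviating; the column player loses 9 − 4 = 5. Product = 6·5 = 30.
At both β: the row player loses 15 − 11 = 4 by deviating; the column player loses 15 − 10 = 5. Product = 4·5 = 20.
30 > 20, so both α is risk-dominant. The row player's payoff there is 8.

8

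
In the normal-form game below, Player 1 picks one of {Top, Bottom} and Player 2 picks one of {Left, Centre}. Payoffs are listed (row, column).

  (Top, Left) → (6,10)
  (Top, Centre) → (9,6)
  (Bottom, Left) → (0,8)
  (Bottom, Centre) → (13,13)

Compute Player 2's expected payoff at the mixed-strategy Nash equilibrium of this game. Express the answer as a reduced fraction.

Player 1 mixes with probability p on Top, chosen so Player 2 is indifferent: 10p + 8(1−p) = 6p + 13(1−p) gives p = 5/9.
Player 2's expected payoff is 10·5/9 + 8·4/9 = 82/9.

82/9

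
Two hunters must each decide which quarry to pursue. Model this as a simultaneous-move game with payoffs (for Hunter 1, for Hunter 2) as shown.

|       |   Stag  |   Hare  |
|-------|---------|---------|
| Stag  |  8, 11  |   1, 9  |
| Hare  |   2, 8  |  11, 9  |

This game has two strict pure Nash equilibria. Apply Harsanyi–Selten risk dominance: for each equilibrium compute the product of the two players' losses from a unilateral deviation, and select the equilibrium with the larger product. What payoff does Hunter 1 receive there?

At both Stag: Hunter 1 loses 8 − 2 = 6 by deviating; Hunter 2 loses 11 − 9 = 2. Product = 6·2 = 12.
At both Hare: Hunter 1 loses 11 − 1 = 10 by deviating; Hunter 2 loses 9 − 8 = 1. Product = 10·1 = 10.
12 > 10, so both Stag is risk-dominant. Hunter 1's payoff there is 8.

8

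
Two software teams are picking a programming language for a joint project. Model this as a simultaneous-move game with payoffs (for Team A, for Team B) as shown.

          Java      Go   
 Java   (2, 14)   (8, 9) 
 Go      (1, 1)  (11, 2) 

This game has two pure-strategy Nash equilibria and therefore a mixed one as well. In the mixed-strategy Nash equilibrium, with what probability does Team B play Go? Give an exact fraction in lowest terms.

Team B's mix q on Java must make Team A indifferent between Java and Go.
Team A's payoff from Java: 2q + 8(1−q). From Go: 1q + 11(1−q).
Set equal: 1q = 3(1−q) → q = 3/4.
Probability on Go is 1 − 3/4 = 1/4.

1/4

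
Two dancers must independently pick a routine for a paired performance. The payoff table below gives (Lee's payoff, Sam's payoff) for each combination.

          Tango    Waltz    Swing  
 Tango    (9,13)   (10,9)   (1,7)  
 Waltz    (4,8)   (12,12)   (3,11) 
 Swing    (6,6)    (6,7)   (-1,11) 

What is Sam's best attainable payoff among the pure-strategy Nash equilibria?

13

Both Tango is a pure NE (Lee: 9 ≥ 6; Sam: 13 ≥ 9). Sam gets 13.
Both Waltz is a pure NE (Lee: 12 ≥ 10; Sam: 12 ≥ 11). Sam gets 12.
Every other cell has a profitable deviation for at least one player. Highest of {13, 12} is 13.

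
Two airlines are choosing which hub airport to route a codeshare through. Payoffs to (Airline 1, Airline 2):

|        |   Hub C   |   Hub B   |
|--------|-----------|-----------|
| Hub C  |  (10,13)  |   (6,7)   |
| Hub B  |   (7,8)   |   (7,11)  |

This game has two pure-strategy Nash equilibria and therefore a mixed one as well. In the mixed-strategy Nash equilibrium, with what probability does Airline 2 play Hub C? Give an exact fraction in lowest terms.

Airline 2's mix q on Hub C must make Airline 1 indifferent between Hub C and Hub B.
Airline 1's payoff from Hub C: 10q + 6(1−q). From Hub B: 7q + 7(1−q).
Set equal: 3q = 1(1−q) → q = 1/4.

1/4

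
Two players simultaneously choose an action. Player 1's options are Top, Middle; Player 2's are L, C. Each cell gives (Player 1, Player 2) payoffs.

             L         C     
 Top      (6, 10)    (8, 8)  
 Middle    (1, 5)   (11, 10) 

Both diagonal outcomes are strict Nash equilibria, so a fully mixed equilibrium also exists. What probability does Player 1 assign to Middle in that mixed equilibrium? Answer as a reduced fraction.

Player 1's mix p on Top must make Player 2 indifferent between L and C.
Player 2's payoff from L: 10p + 5(1−p). From C: 8p + 10(1−p).
Set equal: 2p = 5(1−p) → p = 5/7.
Probability on Middle is 1 − 5/7 = 2/7.

2/7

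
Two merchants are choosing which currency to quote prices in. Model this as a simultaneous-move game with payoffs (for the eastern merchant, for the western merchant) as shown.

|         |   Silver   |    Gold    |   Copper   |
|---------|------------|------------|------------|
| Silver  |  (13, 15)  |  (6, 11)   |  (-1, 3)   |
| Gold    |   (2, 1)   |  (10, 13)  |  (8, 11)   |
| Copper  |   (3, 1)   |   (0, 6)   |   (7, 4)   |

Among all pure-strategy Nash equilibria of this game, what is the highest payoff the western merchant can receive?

15

Both Silver is a pure NE (the eastern merchant: 13 ≥ 3; the western merchant: 15 ≥ 11). The western merchant gets 15.
Both Gold is a pure NE (the eastern merchant: 10 ≥ 6; the western merchant: 13 ≥ 11). The western merchant gets 13.
Every other cell has a profitable deviation for at least one player. Highest of {15, 13} is 15.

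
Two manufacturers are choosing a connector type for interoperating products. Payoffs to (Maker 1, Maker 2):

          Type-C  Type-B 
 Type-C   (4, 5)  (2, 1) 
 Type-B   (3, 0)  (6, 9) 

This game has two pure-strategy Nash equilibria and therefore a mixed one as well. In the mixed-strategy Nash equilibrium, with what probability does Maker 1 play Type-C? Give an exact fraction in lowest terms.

Maker 1's mix p on Type-C must make Maker 2 indifferent between Type-C and Type-B.
Maker 2's payoff from Type-C: 5p + 0(1−p). From Type-B: 1p + 9(1−p).
Set equal: 4p = 9(1−p) → p = 9/13.

9/13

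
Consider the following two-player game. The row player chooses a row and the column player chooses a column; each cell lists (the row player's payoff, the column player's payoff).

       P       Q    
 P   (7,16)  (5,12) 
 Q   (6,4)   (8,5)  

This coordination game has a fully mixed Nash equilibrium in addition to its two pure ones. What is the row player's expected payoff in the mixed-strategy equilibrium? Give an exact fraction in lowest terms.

The column player mixes with probability q on P, chosen so the row player is indifferent: 7q + 5(1−q) = 6q + 8(1−q) gives q = 3/4.
The row player's expected payoff (from either row, since indifferent) is 7·3/4 + 5·1/4 = 13/2.

13/2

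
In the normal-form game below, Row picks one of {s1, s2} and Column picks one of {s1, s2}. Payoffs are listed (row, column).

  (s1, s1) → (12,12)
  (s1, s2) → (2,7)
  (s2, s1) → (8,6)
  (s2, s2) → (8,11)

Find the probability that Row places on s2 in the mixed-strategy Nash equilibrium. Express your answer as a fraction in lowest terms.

1/2

Row's mix p on s1 must make Column indifferent between s1 and s2.
Column's payoff from s1: 12p + 6(1−p). From s2: 7p + 11(1−p).
Set equal: 5p = 5(1−p) → p = 5/10 = 1/2.
Probability on s2 is 1 − 1/2 = 1/2.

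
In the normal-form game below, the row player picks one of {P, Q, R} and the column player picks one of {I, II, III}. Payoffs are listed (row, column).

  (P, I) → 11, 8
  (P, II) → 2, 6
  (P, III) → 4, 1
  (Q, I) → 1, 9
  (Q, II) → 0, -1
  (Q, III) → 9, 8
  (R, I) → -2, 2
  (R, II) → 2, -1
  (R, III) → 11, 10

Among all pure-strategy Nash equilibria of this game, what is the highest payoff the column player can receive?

(P, I) is a pure NE (the row player: 11 ≥ 1; the column player: 8 ≥ 6). The column player gets 8.
(R, III) is a pure NE (the row player: 11 ≥ 9; the column player: 10 ≥ 2). The column player gets 10.
Every other cell has a profitable deviation for at least one player. Highest of {8, 10} is 10.

10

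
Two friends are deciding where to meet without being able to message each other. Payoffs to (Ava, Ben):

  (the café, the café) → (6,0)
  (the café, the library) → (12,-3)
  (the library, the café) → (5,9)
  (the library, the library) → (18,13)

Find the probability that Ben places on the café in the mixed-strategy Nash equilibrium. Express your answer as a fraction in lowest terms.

6/7

Ben's mix q on the café must make Ava indifferent between the café and the library.
Ava's payoff from the café: 6q + 12(1−q). From the library: 5q + 18(1−q).
Set equal: 1q = 6(1−q) → q = 6/7.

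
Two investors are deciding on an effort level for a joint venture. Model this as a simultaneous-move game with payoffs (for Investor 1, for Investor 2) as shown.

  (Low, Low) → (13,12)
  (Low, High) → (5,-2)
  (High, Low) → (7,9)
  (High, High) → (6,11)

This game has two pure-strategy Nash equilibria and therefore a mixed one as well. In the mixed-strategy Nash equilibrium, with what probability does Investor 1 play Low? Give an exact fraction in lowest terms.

Investor 1's mix p on Low must make Investor 2 indifferent between Low and High.
Investor 2's payoff from Low: 12p + 9(1−p). From High: (-2)p + 11(1−p).
Set equal: 14p = 2(1−p) → p = 2/16 = 1/8.

1/8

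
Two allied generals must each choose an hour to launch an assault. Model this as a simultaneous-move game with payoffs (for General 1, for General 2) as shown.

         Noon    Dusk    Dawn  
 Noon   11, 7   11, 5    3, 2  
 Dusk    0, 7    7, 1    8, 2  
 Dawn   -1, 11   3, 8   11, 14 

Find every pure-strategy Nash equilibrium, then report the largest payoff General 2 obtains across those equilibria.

Both Noon is a pure NE (General 1: 11 ≥ 0; General 2: 7 ≥ 5). General 2 gets 7.
Both Dawn is a pure NE (General 1: 11 ≥ 8; General 2: 14 ≥ 11). General 2 gets 14.
Every other cell has a profitable deviation for at least one player. Highest of {7, 14} is 14.

14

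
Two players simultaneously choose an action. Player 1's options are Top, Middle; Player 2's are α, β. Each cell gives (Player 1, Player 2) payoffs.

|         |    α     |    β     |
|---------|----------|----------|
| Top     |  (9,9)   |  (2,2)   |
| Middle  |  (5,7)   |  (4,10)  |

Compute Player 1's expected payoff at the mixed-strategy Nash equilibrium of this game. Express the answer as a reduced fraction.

13/3

Player 2 mixes with probability q on α, chosen so Player 1 is indifferent: 9q + 2(1−q) = 5q + 4(1−q) gives q = 1/3.
Player 1's expected payoff (from either row, since indifferent) is 9·1/3 + 2·2/3 = 13/3.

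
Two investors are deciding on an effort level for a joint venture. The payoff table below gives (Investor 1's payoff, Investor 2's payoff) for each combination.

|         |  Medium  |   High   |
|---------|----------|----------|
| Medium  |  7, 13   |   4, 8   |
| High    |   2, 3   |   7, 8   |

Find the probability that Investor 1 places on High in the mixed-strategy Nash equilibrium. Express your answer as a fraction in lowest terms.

Investor 1's mix p on Medium must make Investor 2 indifferent between Medium and High.
Investor 2's payoff from Medium: 13p + 3(1−p). From High: 8p + 8(1−p).
Set equal: 5p = 5(1−p) → p = 5/10 = 1/2.
Probability on High is 1 − 1/2 = 1/2.

1/2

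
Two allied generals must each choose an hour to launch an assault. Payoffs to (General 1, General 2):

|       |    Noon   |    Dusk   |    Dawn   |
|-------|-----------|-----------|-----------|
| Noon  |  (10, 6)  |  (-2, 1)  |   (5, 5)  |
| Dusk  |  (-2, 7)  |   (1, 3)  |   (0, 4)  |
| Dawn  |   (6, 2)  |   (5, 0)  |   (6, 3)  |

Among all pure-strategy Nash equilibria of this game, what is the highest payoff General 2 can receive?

6

Both Noon is a pure NE (General 1: 10 ≥ 6; General 2: 6 ≥ 5). General 2 gets 6.
Both Dawn is a pure NE (General 1: 6 ≥ 5; General 2: 3 ≥ 2). General 2 gets 3.
Every other cell has a profitable deviation for at least one player. Highest of {6, 3} is 6.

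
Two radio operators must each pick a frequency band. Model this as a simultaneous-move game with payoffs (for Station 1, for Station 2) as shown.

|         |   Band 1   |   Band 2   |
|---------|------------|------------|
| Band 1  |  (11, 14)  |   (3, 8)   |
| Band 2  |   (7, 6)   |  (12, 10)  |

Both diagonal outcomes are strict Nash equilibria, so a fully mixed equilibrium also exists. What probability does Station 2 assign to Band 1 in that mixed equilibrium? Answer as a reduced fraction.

9/13

Station 2's mix q on Band 1 must make Station 1 indifferent between Band 1 and Band 2.
Station 1's payoff from Band 1: 11q + 3(1−q). From Band 2: 7q + 12(1−q).
Set equal: 4q = 9(1−q) → q = 9/13.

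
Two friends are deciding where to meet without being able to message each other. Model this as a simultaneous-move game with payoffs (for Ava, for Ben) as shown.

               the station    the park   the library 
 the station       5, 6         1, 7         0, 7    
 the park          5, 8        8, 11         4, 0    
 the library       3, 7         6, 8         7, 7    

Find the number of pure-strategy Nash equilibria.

Both the park: Ava gets 8 (best alternative 6); Ben gets 11 (best alternative 8). Neither deviates — NE.
Both the library is not a NE: Ben would switch to the park (8 > 7).
No other cell survives both best-response checks, so there is 1 pure NE.

1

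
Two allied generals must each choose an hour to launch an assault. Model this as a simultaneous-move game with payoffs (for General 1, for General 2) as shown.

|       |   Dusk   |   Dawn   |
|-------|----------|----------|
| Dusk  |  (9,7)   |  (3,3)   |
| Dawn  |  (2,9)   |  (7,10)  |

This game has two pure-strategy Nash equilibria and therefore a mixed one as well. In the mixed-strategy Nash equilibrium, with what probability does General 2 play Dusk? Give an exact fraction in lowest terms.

4/11

General 2's mix q on Dusk must make General 1 indifferent between Dusk and Dawn.
General 1's payoff from Dusk: 9q + 3(1−q). From Dawn: 2q + 7(1−q).
Set equal: 7q = 4(1−q) → q = 4/11.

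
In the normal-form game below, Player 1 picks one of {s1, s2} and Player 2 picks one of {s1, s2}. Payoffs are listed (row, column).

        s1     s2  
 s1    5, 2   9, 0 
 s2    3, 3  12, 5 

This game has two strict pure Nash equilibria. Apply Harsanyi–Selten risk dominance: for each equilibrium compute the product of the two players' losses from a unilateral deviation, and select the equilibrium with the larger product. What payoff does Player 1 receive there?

12

At both s1: Player 1 loses 5 − 3 = 2 by deviating; Player 2 loses 2 − 0 = 2. Product = 2·2 = 4.
At both s2: Player 1 loses 12 − 9 = 3 by deviating; Player 2 loses 5 − 3 = 2. Product = 3·2 = 6.
6 > 4, so both s2 is risk-dominant. Player 1's payoff there is 12.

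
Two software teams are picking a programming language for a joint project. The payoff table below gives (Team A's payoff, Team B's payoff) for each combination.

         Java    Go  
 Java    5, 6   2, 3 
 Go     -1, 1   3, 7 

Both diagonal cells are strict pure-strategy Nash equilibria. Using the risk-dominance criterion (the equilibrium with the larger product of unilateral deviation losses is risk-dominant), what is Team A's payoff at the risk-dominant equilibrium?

5

At both Java: Team A loses 5 − (-1) = 6 by deviating; Team B loses 6 − 3 = 3. Product = 6·3 = 18.
At both Go: Team A loses 3 − 2 = 1 by deviating; Team B loses 7 − 1 = 6. Product = 1·6 = 6.
18 > 6, so both Java is risk-dominant. Team A's payoff there is 5.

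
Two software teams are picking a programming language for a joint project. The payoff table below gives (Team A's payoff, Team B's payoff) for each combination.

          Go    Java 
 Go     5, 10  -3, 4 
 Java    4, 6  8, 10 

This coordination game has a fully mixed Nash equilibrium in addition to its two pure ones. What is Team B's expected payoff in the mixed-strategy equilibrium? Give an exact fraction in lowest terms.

Team A mixes with probability p on Go, chosen so Team B is indifferent: 10p + 6(1−p) = 4p + 10(1−p) gives p = 2/5.
Team B's expected payoff is 10·2/5 + 6·3/5 = 38/5.

38/5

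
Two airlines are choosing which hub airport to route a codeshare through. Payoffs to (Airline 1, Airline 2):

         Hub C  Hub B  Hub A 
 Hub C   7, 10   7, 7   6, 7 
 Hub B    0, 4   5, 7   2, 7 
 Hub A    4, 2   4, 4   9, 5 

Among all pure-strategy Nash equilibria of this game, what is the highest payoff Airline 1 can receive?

Both Hub C is a pure NE (Airline 1: 7 ≥ 4; Airline 2: 10 ≥ 7). Airline 1 gets 7.
Both Hub A is a pure NE (Airline 1: 9 ≥ 6; Airline 2: 5 ≥ 4). Airline 1 gets 9.
Every other cell has a profitable deviation for at least one player. Highest of {7, 9} is 9.

9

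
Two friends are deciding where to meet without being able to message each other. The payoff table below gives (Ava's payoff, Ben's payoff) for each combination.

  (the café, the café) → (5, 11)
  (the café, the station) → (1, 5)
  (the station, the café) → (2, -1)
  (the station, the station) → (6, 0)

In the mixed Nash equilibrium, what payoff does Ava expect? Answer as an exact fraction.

7/2

Ben mixes with probability q on the café, chosen so Ava is indifferent: 5q + 1(1−q) = 2q + 6(1−q) gives q = 5/8.
Ava's expected payoff (from either row, since indifferent) is 5·5/8 + 1·3/8 = 7/2.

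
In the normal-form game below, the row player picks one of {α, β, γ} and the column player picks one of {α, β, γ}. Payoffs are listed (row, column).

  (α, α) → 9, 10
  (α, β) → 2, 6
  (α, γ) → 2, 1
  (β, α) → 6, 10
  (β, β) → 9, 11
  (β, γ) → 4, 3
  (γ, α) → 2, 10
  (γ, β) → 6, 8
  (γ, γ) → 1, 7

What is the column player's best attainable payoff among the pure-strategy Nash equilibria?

11

Both α is a pure NE (the row player: 9 ≥ 6; the column player: 10 ≥ 6). The column player gets 10.
Both β is a pure NE (the row player: 9 ≥ 6; the column player: 11 ≥ 10). The column player gets 11.
Every other cell has a profitable deviation for at least one player. Highest of {10, 11} is 11.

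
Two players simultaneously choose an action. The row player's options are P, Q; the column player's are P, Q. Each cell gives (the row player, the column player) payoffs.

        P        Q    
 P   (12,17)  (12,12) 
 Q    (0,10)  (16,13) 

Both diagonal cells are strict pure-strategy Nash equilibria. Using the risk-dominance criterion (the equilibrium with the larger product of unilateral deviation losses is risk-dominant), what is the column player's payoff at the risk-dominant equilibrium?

At both P: the row player loses 12 − 0 = 12 by deviating; the column player loses 17 − 12 = 5. Product = 12·5 = 60.
At both Q: the row player loses 16 − 12 = 4 by deviating; the column player loses 13 − 10 = 3. Product = 4·3 = 12.
60 > 12, so both P is risk-dominant. The column player's payoff there is 17.

17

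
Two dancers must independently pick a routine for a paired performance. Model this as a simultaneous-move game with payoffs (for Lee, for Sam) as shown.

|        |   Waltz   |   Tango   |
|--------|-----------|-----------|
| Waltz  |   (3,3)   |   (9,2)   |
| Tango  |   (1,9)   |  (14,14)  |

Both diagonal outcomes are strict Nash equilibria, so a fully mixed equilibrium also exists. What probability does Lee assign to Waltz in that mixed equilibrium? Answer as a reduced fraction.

5/6

Lee's mix p on Waltz must make Sam indifferent between Waltz and Tango.
Sam's payoff from Waltz: 3p + 9(1−p). From Tango: 2p + 14(1−p).
Set equal: 1p = 5(1−p) → p = 5/6.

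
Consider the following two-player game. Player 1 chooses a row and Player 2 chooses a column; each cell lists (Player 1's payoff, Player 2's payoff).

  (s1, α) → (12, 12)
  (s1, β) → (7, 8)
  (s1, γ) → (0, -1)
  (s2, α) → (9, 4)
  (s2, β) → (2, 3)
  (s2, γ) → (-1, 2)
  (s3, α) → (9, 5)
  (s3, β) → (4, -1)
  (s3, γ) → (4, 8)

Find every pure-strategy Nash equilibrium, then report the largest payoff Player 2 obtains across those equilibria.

(s1, α) is a pure NE (Player 1: 12 ≥ 9; Player 2: 12 ≥ 8). Player 2 gets 12.
(s3, γ) is a pure NE (Player 1: 4 ≥ 0; Player 2: 8 ≥ 5). Player 2 gets 8.
Every other cell has a profitable deviation for at least one player. Highest of {12, 8} is 12.

12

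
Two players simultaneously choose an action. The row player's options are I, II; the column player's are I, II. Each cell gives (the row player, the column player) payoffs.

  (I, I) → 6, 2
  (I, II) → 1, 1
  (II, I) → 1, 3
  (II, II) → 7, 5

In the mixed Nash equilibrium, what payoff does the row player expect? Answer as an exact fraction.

41/11

The column player mixes with probability q on I, chosen so the row player is indifferent: 6q + 1(1−q) = 1q + 7(1−q) gives q = 6/11.
The row player's expected payoff (from either row, since indifferent) is 6·6/11 + 1·5/11 = 41/11.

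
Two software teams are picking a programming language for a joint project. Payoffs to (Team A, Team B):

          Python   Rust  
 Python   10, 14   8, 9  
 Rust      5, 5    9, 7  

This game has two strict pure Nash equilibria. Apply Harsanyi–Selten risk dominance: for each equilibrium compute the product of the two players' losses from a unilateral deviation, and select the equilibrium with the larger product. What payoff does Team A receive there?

10

At both Python: Team A loses 10 − 5 = 5 by deviating; Team B loses 14 − 9 = 5. Product = 5·5 = 25.
At both Rust: Team A loses 9 − 8 = 1 by deviating; Team B loses 7 − 5 = 2. Product = 1·2 = 2.
25 > 2, so both Python is risk-dominant. Team A's payoff there is 10.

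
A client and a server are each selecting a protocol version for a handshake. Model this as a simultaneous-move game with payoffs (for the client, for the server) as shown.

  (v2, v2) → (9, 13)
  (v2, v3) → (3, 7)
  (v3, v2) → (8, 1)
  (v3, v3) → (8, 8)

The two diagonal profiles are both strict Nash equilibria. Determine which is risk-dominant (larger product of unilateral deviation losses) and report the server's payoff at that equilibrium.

At both v2: the client loses 9 − 8 = 1 by deviating; the server loses 13 − 7 = 6. Product = 1·6 = 6.
At both v3: the client loses 8 − 3 = 5 by deviating; the server loses 8 − 1 = 7. Product = 5·7 = 35.
35 > 6, so both v3 is risk-dominant. The server's payoff there is 8.

8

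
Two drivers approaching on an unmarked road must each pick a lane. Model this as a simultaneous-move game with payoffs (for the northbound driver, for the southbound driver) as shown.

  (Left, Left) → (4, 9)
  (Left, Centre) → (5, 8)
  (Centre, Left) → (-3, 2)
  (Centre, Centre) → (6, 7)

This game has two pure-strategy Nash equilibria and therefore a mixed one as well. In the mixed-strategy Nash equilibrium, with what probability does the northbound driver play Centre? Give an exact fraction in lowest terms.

The northbound driver's mix p on Left must make the southbound driver indifferent between Left and Centre.
The southbound driver's payoff from Left: 9p + 2(1−p). From Centre: 8p + 7(1−p).
Set equal: 1p = 5(1−p) → p = 5/6.
Probability on Centre is 1 − 5/6 = 1/6.

1/6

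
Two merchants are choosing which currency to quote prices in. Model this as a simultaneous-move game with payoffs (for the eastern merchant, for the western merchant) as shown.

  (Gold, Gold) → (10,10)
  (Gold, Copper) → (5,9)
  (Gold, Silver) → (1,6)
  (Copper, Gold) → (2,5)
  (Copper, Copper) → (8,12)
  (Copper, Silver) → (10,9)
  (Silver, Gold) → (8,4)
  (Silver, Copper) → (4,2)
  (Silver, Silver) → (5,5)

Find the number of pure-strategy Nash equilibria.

Both Gold: the eastern merchant gets 10 (best alternative 8); the western merchant gets 10 (best alternative 9). Neither deviates — NE.
Both Copper: the eastern merchant gets 8 (best alternative 5); the western merchant gets 12 (best alternative 9). Neither deviates — NE.
Both Silver is not a NE: the eastern merchant would switch to Copper (10 > 5).
No other cell survives both best-response checks, so there are 2 pure NE.

2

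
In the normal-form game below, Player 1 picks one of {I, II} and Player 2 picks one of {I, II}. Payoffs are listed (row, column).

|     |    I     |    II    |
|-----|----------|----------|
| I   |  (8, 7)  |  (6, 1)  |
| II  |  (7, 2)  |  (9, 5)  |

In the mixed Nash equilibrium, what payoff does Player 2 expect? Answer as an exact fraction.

Player 1 mixes with probability p on I, chosen so Player 2 is indifferent: 7p + 2(1−p) = 1p + 5(1−p) gives p = 1/3.
Player 2's expected payoff is 7·1/3 + 2·2/3 = 11/3.

11/3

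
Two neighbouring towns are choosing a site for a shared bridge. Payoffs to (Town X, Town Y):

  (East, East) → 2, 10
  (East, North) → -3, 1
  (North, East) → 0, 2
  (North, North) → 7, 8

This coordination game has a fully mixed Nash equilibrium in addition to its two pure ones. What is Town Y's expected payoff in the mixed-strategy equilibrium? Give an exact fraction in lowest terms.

26/5

Town X mixes with probability p on East, chosen so Town Y is indifferent: 10p + 2(1−p) = 1p + 8(1−p) gives p = 2/5.
Town Y's expected payoff is 10·2/5 + 2·3/5 = 26/5.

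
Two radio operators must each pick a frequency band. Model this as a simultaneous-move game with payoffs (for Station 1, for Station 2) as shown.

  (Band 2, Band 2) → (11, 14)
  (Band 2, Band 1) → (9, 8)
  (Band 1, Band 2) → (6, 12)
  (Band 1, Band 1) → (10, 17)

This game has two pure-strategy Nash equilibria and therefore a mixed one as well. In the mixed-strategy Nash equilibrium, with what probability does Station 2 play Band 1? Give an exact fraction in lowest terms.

5/6

Station 2's mix q on Band 2 must make Station 1 indifferent between Band 2 and Band 1.
Station 1's payoff from Band 2: 11q + 9(1−q). From Band 1: 6q + 10(1−q).
Set equal: 5q = 1(1−q) → q = 1/6.
Probability on Band 1 is 1 − 1/6 = 5/6.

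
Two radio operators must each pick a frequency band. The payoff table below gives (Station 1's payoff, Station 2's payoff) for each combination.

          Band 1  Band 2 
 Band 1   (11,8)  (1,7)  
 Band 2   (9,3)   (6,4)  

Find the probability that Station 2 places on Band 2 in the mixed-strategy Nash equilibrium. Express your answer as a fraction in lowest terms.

2/7

Station 2's mix q on Band 1 must make Station 1 indifferent between Band 1 and Band 2.
Station 1's payoff from Band 1: 11q + 1(1−q). From Band 2: 9q + 6(1−q).
Set equal: 2q = 5(1−q) → q = 5/7.
Probability on Band 2 is 1 − 5/7 = 2/7.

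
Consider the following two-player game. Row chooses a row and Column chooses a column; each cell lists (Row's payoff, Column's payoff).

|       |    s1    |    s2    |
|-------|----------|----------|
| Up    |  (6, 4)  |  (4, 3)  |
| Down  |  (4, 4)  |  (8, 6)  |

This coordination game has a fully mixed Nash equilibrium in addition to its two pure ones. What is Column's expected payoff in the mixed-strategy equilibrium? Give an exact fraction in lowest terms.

4

Row mixes with probability p on Up, chosen so Column is indifferent: 4p + 4(1−p) = 3p + 6(1−p) gives p = 2/3.
Column's expected payoff is 4·2/3 + 4·1/3 = 4.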